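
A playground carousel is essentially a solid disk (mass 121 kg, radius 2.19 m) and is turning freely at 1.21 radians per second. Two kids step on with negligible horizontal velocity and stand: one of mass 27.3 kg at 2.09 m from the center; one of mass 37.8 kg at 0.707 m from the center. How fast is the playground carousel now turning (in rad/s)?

The added mass arrives with no angular momentum about the center, and any external torque about the center is negligible, so the system's angular momentum is conserved.
I_p = ½(121)(2.19)² = 290.2 kg·m².
Added inertia Σmr² = (27.3)(2.09)² + (37.8)(0.707)² = 138.1 kg·m²; I_f = 290.2 + 138.1 = 428.3 kg·m².
ω_f = I_p ω_i / I_f = (290.2)(1.21) / 428.3 = 0.8197 rad/s.

ω_f ≈ 0.820 rad/s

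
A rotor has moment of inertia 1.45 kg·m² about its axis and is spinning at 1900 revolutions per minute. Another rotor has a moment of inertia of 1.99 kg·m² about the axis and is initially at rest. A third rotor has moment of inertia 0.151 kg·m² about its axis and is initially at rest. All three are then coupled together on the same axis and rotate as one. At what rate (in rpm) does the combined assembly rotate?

|ω_f| ≈ 767 rpm

The coupling torques are internal; angular momentum about the shared axis is conserved.
Taking A's sense as positive: L = (1.450)(1900) = 2755 kg·m²·rpm.
Combined I = 1.450 + 1.990 + 0.1510 = 3.591 kg·m².
ω_f = L / I = 2755 / 3.591 = 767.2 rpm.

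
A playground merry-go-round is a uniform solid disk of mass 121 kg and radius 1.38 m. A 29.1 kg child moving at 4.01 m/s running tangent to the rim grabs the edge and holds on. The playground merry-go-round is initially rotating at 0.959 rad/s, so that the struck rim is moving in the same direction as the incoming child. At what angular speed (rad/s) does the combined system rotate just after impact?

About the axle the impulsive forces during the collision are internal, so angular momentum about that axis is conserved.
I_p = ½(121)(1.38)² = 115.2 kg·m². Taking the sense of the child's angular momentum as positive, L_{child} = m v R = (29.1)(4.01)(1.38) = 161.0 kg·m²/s.
L_i = +I_p ω_p + m v R = +(115.2)(0.959) + 161.0 = 271.5 kg·m²/s.
After sticking, I_f = I_p + m R² = 115.2 + (29.1)(1.38)² = 170.6 kg·m².
ω_f = L_i / I_f = 271.5 / 170.6 = 1.591 rad/s.

|ω_f| ≈ 1.59 rad/s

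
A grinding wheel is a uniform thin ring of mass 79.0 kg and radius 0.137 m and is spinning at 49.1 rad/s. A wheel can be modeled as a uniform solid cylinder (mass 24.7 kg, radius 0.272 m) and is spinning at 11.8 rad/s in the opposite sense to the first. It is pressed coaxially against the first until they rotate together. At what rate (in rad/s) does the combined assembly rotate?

The coupling torques are internal; angular momentum about the shared axis is conserved.
Moments of inertia: I_A = (79.0)(0.137)² = 1.483 kg·m²; I_B = ½(24.7)(0.272)² = 0.9137 kg·m².
Taking A's sense as positive: L = (1.483)(49.1) − (0.9137)(11.8) = 62.02 kg·m²·rad/s.
Combined I = 1.483 + 0.9137 = 2.396 kg·m².
ω_f = L / I = 62.02 / 2.396 = 25.88 rad/s.

|ω_f| ≈ 25.9 rad/s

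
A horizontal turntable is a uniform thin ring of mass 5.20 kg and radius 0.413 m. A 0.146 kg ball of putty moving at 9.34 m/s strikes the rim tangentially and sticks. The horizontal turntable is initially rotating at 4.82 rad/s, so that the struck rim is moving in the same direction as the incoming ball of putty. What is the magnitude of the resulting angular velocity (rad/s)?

About the axle the impulsive forces during the collision are internal, so angular momentum about that axis is conserved.
I_p = (5.20)(0.413)² = 0.8870 kg·m². Taking the sense of the ball of putty's angular momentum as positive, L_{ball} = m v R = (0.146)(9.34)(0.413) = 0.5632 kg·m²/s.
L_i = +I_p ω_p + m v R = +(0.8870)(4.82) + 0.5632 = 4.838 kg·m²/s.
After sticking, I_f = I_p + m R² = 0.8870 + (0.146)(0.413)² = 0.9119 kg·m².
ω_f = L_i / I_f = 4.838 / 0.9119 = 5.306 rad/s.

|ω_f| ≈ 5.31 rad/s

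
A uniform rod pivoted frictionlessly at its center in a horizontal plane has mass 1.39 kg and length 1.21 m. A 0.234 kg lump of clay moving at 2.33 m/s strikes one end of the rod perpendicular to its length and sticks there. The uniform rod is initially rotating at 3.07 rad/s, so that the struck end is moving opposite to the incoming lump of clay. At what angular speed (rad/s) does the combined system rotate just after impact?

|ω_f| ≈ 0.747 rad/s

The axle reaction passes through the pivot and exerts no torque about it; angular momentum about the pivot is conserved through the impact.
I_p = (1/12)(1.39)(1.21)² = 0.1696 kg·m². Taking the sense of the lump of clay's angular momentum as positive, L_{lump} = m v R = (0.234)(2.33)(1.21/2) = 0.3299 kg·m²/s.
L_i = −I_p ω_p + m v R = −(0.1696)(3.07) + 0.3299 = -0.1908 kg·m²/s.
After sticking, I_f = I_p + m R² = 0.1696 + (0.234)(1.21/2)² = 0.2552 kg·m².
ω_f = L_i / I_f = -0.1908 / 0.2552 = -0.7475 rad/s.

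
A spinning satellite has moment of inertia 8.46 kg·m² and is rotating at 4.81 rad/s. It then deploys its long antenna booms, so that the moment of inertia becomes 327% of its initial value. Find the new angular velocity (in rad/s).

ω₂ ≈ 1.47 rad/s

No external torque acts about the spin axis, so angular momentum is conserved.
I₂ = 3.27 × 8.46 = 27.66 kg·m².
ω₂ = I₁ω₁ / I₂ = (8.460)(4.81 rad/s) / (27.66) = 1.471 rad/s.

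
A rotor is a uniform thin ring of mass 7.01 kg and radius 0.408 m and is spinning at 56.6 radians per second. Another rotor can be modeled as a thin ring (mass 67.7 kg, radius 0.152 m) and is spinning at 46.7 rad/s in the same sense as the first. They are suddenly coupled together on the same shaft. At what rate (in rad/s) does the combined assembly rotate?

|ω_f| ≈ 50.9 rad/s

The coupling torques are internal; angular momentum about the shared axis is conserved.
Moments of inertia: I_A = (7.01)(0.408)² = 1.167 kg·m²; I_B = (67.7)(0.152)² = 1.564 kg·m².
Taking A's sense as positive: L = (1.167)(56.6) + (1.564)(46.7) = 139.1 kg·m²·rad/s.
Combined I = 1.167 + 1.564 = 2.731 kg·m².
ω_f = L / I = 139.1 / 2.731 = 50.93 rad/s.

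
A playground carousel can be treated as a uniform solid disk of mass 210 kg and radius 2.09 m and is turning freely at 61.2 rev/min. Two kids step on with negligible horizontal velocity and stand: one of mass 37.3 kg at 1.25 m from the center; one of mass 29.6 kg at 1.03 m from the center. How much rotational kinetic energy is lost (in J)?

No external torque acts about the center; L_before = L_after.
I_p = ½(210)(2.09)² = 458.7 kg·m².
Added inertia Σmr² = (37.3)(1.25)² + (29.6)(1.03)² = 89.68 kg·m²; I_f = 458.7 + 89.68 = 548.3 kg·m².
ω_f = I_p ω_i / I_f = (458.7)(61.2) / 548.3 = 51.19 rpm.
KE_i = ½(458.7)(6.409 rad/s)² = 9419 J; KE_f = ½(548.3)(5.361)² = 7879 J.

energy lost ≈ 1540 J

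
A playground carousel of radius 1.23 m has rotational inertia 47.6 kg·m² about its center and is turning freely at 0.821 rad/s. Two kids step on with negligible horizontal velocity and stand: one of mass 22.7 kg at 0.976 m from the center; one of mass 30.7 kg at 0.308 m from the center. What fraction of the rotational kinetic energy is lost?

The added mass arrives with no angular momentum about the center, and any external torque about the center is negligible, so the system's angular momentum is conserved.
Added inertia Σmr² = (22.7)(0.976)² + (30.7)(0.308)² = 24.54 kg·m²; I_f = 47.60 + 24.54 = 72.14 kg·m².
ω_f = I_p ω_i / I_f = (47.60)(0.821) / 72.14 = 0.5418 rad/s.
KE_i = ½(47.60)(0.8210 rad/s)² = 16.04 J; KE_f = ½(72.14)(0.5418)² = 10.59 J.
Fraction lost = 0.3401.

fraction ≈ 0.340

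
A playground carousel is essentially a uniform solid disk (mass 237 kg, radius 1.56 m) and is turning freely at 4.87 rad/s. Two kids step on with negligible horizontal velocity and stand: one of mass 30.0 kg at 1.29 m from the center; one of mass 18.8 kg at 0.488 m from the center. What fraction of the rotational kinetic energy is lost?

fraction ≈ 0.159

The added mass arrives with no angular momentum about the center, and any external torque about the center is negligible, so the system's angular momentum is conserved.
I_p = ½(237)(1.56)² = 288.4 kg·m².
Added inertia Σmr² = (30.0)(1.29)² + (18.8)(0.488)² = 54.40 kg·m²; I_f = 288.4 + 54.40 = 342.8 kg·m².
ω_f = I_p ω_i / I_f = (288.4)(4.87) / 342.8 = 4.097 rad/s.
KE_i = ½(288.4)(4.870 rad/s)² = 3420 J; KE_f = ½(342.8)(4.097)² = 2877 J.
Fraction lost = 0.1587.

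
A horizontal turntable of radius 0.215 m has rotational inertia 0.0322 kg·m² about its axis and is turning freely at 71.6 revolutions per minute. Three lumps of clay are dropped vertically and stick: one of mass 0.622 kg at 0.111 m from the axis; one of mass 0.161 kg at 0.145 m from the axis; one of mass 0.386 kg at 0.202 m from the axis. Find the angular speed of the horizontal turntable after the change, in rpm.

ω_f ≈ 39.1 rpm

No external torque acts about the axis; L_before = L_after.
Added inertia Σmr² = (0.622)(0.111)² + (0.161)(0.145)² + (0.386)(0.202)² = 0.02680 kg·m²; I_f = 0.03220 + 0.02680 = 0.05900 kg·m².
ω_f = I_p ω_i / I_f = (0.03220)(71.6) / 0.05900 = 39.08 rpm.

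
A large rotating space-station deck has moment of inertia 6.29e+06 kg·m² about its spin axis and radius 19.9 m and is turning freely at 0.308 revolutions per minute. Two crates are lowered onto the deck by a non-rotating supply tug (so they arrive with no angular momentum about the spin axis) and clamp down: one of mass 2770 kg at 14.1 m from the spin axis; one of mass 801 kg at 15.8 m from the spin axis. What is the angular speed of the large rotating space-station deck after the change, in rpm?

No external torque acts about the spin axis; L_before = L_after.
Added inertia Σmr² = (2770)(14.1)² + (801)(15.8)² = 7.507e+05 kg·m²; I_f = 6.290e+06 + 7.507e+05 = 7.041e+06 kg·m².
ω_f = I_p ω_i / I_f = (6.290e+06)(0.308) / 7.041e+06 = 0.2752 rpm.

ω_f ≈ 0.275 rpm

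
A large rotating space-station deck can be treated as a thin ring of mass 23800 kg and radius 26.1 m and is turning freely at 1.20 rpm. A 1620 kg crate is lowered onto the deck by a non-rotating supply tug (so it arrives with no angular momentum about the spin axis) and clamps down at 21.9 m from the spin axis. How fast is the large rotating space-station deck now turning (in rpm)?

ω_f ≈ 1.15 rpm

The added mass arrives with no angular momentum about the spin axis, and any external torque about the spin axis is negligible, so the system's angular momentum is conserved.
I_p = (23800)(26.1)² = 1.621e+07 kg·m².
Added inertia Σmr² = (1620)(21.9)² = 7.770e+05 kg·m²; I_f = 1.621e+07 + 7.770e+05 = 1.699e+07 kg·m².
ω_f = I_p ω_i / I_f = (1.621e+07)(1.20) / 1.699e+07 = 1.145 rpm.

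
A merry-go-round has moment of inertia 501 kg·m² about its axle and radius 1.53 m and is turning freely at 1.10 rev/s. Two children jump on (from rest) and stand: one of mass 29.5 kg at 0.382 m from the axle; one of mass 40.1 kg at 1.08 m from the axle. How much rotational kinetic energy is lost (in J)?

No external torque acts about the axle; L_before = L_after.
Added inertia Σmr² = (29.5)(0.382)² + (40.1)(1.08)² = 51.08 kg·m²; I_f = 501.0 + 51.08 = 552.1 kg·m².
ω_f = I_p ω_i / I_f = (501.0)(1.10) / 552.1 = 0.9982 rev/s.
KE_i = ½(501.0)(6.912 rad/s)² = 11970 J; KE_f = ½(552.1)(6.272)² = 10860 J.

energy lost ≈ 1110 J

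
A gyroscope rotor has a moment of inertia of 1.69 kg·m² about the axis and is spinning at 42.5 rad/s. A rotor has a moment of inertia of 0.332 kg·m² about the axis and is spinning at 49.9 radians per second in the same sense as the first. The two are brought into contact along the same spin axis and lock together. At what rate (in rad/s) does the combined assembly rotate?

No external torque acts about the common axis, so total angular momentum is conserved.
Taking A's sense as positive: L = (1.690)(42.5) + (0.3320)(49.9) = 88.39 kg·m²·rad/s.
Combined I = 1.690 + 0.3320 = 2.022 kg·m².
ω_f = L / I = 88.39 / 2.022 = 43.72 rad/s.

|ω_f| ≈ 43.7 rad/s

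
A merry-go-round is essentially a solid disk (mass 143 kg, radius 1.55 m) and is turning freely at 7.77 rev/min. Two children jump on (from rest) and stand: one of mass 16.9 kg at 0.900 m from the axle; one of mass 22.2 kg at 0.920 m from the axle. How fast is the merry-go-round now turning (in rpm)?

The added mass arrives with no angular momentum about the axle, and any external torque about the axle is negligible, so the system's angular momentum is conserved.
I_p = ½(143)(1.55)² = 171.8 kg·m².
Added inertia Σmr² = (16.9)(0.900)² + (22.2)(0.920)² = 32.48 kg·m²; I_f = 171.8 + 32.48 = 204.3 kg·m².
ω_f = I_p ω_i / I_f = (171.8)(7.77) / 204.3 = 6.534 rpm.

ω_f ≈ 6.53 rpm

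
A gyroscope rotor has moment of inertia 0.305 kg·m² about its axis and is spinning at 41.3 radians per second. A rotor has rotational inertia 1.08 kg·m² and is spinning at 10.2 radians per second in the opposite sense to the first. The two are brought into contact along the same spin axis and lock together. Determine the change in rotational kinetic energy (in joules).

The coupling torques are internal; angular momentum about the shared axis is conserved.
Taking A's sense as positive: L = (0.3050)(41.3) − (1.080)(10.2) = 1.580 kg·m²·rad/s.
Combined I = 0.3050 + 1.080 = 1.385 kg·m².
ω_f = L / I = 1.580 / 1.385 = 1.141 rad/s.
KE_i = ½ΣIω² = 316.3 J; KE_f = ½(1.385)(1.141)² = 0.9018 J.

ΔKE ≈ -315 J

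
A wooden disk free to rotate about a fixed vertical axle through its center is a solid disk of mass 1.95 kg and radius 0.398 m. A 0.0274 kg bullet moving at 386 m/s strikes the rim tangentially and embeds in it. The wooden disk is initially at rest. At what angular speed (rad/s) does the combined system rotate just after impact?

|ω_f| ≈ 26.5 rad/s

The axle reaction passes through the axle and exerts no torque about it; angular momentum about the axle is conserved through the impact.
I_p = ½(1.95)(0.398)² = 0.1544 kg·m². Taking the sense of the bullet's angular momentum as positive, L_{bullet} = m v R = (0.0274)(386)(0.398) = 4.209 kg·m²/s.
L_i = 0 + 4.209 = 4.209 kg·m²/s.
After sticking, I_f = I_p + m R² = 0.1544 + (0.0274)(0.398)² = 0.1588 kg·m².
ω_f = L_i / I_f = 4.209 / 0.1588 = 26.51 rad/s.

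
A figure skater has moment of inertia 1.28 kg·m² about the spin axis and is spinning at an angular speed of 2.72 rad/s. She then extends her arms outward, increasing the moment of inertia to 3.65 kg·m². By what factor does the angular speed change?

ω₂/ω₁ ≈ 0.351

No external torque acts about the spin axis, so angular momentum is conserved.
ω₂/ω₁ = I₁/I₂ = 1.280 / 3.650 = 0.3507.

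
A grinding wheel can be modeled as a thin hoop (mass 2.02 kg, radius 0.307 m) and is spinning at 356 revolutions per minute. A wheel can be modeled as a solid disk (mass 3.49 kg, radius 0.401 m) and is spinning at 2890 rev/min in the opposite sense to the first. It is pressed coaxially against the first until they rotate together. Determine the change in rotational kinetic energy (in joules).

The coupling torques are internal; angular momentum about the shared axis is conserved.
Moments of inertia: I_A = (2.02)(0.307)² = 0.1904 kg·m²; I_B = ½(3.49)(0.401)² = 0.2806 kg·m².
Taking A's sense as positive: L = (0.1904)(356) − (0.2806)(2890) = -743.2 kg·m²·rpm.
Combined I = 0.1904 + 0.2806 = 0.4710 kg·m².
ω_f = L / I = -743.2 / 0.4710 = -1578 rpm.
KE_i = ½ΣIω² = 12980 J; KE_f = ½(0.4710)(165.2)² = 6430 J.

ΔKE ≈ -6550 J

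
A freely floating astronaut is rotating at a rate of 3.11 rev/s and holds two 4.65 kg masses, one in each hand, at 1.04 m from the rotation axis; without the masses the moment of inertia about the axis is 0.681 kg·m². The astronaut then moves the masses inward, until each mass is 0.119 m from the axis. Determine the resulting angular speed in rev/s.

With no external torque about the axis, L is conserved: I₁ω₁ = I₂ω₂.
I₁ = 0.681 + 2(4.65)(1.04)² = 10.74 kg·m²; I₂ = 0.681 + 2(4.65)(0.119)² = 0.8127 kg·m².
ω₂ = I₁ω₁ / I₂ = (10.74)(3.11 rev/s) / (0.8127) = 41.10 rev/s.

ω₂ ≈ 41.1 rev/s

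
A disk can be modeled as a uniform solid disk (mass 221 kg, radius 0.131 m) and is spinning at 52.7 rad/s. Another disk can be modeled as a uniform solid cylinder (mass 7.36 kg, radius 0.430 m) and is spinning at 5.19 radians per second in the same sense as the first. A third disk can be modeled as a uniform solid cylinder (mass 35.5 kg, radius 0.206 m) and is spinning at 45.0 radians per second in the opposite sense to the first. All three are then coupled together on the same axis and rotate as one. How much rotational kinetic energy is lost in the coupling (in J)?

ΔKE lost ≈ 2680 J

The coupling torques are internal; angular momentum about the shared axis is conserved.
Moments of inertia: I_A = ½(221)(0.131)² = 1.896 kg·m²; I_B = ½(7.36)(0.430)² = 0.6804 kg·m²; I_C = ½(35.5)(0.206)² = 0.7532 kg·m².
Taking A's sense as positive: L = (1.896)(52.7) + (0.6804)(5.19) − (0.7532)(45.0) = 69.57 kg·m²·rad/s.
Combined I = 1.896 + 0.6804 + 0.7532 = 3.330 kg·m².
ω_f = L / I = 69.57 / 3.330 = 20.89 rad/s.
KE_i = ½ΣIω² = 3405 J; KE_f = ½(3.330)(20.89)² = 726.7 J.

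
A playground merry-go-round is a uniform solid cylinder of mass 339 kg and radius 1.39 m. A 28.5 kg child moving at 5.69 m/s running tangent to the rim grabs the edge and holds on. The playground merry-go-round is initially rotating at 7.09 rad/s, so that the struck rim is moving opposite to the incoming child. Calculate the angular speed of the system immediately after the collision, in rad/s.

The axle reaction passes through the axle and exerts no torque about it; angular momentum about the axle is conserved through the impact.
I_p = ½(339)(1.39)² = 327.5 kg·m². Taking the sense of the child's angular momentum as positive, L_{child} = m v R = (28.5)(5.69)(1.39) = 225.4 kg·m²/s.
L_i = −I_p ω_p + m v R = −(327.5)(7.09) + 225.4 = -2097 kg·m²/s.
After sticking, I_f = I_p + m R² = 327.5 + (28.5)(1.39)² = 382.6 kg·m².
ω_f = L_i / I_f = -2097 / 382.6 = -5.480 rad/s.

|ω_f| ≈ 5.48 rad/s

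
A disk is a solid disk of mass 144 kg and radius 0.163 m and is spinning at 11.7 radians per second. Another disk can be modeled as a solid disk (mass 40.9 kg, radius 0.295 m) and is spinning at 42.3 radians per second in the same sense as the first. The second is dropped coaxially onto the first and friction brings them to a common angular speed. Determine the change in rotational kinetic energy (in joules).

ΔKE ≈ -432 J

No external torque acts about the common axis, so total angular momentum is conserved.
Moments of inertia: I_A = ½(144)(0.163)² = 1.913 kg·m²; I_B = ½(40.9)(0.295)² = 1.780 kg·m².
Taking A's sense as positive: L = (1.913)(11.7) + (1.780)(42.3) = 97.66 kg·m²·rad/s.
Combined I = 1.913 + 1.780 = 3.693 kg·m².
ω_f = L / I = 97.66 / 3.693 = 26.45 rad/s.
KE_i = ½ΣIω² = 1723 J; KE_f = ½(3.693)(26.45)² = 1291 J.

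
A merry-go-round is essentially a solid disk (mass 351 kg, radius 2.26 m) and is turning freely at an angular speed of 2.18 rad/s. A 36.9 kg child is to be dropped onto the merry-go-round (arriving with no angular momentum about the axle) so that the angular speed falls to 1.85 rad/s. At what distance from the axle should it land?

The added mass arrives with no angular momentum about the axle, and any external torque about the axle is negligible, so the system's angular momentum is conserved.
I_p = ½(351)(2.26)² = 896.4 kg·m².
I_p ω_i = (I_p + m r²) ω_f ⇒ m r² = I_p(ω_i/ω_f − 1) = 896.4(2.18/1.85 − 1) = 159.9 kg·m².
r = √(159.9/36.9) = 2.082 m.

r ≈ 2.08 m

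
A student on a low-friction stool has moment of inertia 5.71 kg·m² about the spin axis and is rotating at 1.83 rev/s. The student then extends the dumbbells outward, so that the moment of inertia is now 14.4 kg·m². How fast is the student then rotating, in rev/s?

With no external torque about the axis, L is conserved: I₁ω₁ = I₂ω₂.
ω₂ = I₁ω₁ / I₂ = (5.710)(1.83 rev/s) / (14.40) = 0.7256 rev/s.

ω₂ ≈ 0.726 rev/s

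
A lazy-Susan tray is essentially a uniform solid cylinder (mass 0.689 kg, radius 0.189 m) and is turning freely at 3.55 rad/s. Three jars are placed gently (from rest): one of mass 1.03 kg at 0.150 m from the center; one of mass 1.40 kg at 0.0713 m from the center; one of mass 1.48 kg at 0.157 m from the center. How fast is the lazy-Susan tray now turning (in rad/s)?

No external torque acts about the center; L_before = L_after.
I_p = ½(0.689)(0.189)² = 0.01231 kg·m².
Added inertia Σmr² = (1.03)(0.150)² + (1.40)(0.0713)² + (1.48)(0.157)² = 0.06677 kg·m²; I_f = 0.01231 + 0.06677 = 0.07908 kg·m².
ω_f = I_p ω_i / I_f = (0.01231)(3.55) / 0.07908 = 0.5524 rad/s.

ω_f ≈ 0.552 rad/s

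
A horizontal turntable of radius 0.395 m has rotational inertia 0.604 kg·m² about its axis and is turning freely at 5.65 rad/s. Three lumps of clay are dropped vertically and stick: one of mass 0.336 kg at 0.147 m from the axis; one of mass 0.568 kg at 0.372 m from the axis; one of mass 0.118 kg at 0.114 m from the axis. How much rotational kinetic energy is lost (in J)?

energy lost ≈ 1.22 J

No external torque acts about the axis; L_before = L_after.
Added inertia Σmr² = (0.336)(0.147)² + (0.568)(0.372)² + (0.118)(0.114)² = 0.08740 kg·m²; I_f = 0.6040 + 0.08740 = 0.6914 kg·m².
ω_f = I_p ω_i / I_f = (0.6040)(5.65) / 0.6914 = 4.936 rad/s.
KE_i = ½(0.6040)(5.650 rad/s)² = 9.641 J; KE_f = ½(0.6914)(4.936)² = 8.422 J.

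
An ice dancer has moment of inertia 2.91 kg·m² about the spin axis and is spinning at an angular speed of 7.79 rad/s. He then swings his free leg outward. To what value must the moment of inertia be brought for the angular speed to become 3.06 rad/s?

Angular momentum about the spin axis is conserved since the torque about it is zero.
I₂ = I₁ω₁ / ω₂ = (2.91)(7.79) / (3.06) = 7.408 kg·m².

I₂ ≈ 7.41 kg·m²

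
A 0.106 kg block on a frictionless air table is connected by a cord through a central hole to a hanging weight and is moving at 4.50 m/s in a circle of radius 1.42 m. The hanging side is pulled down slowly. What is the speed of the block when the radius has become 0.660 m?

v₂ ≈ 9.68 m/s

Central (radial) force ⇒ zero torque about the center ⇒ m v r is constant.
v₂ = v₁ r₁ / r₂ = (4.50)(1.42) / (0.660) = 9.682 m/s.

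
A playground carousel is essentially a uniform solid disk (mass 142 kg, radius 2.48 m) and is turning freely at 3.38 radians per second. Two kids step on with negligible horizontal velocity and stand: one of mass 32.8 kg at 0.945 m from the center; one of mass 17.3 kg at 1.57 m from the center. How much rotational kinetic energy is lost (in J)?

energy lost ≈ 353 J

No external torque acts about the center; L_before = L_after.
I_p = ½(142)(2.48)² = 436.7 kg·m².
Added inertia Σmr² = (32.8)(0.945)² + (17.3)(1.57)² = 71.93 kg·m²; I_f = 436.7 + 71.93 = 508.6 kg·m².
ω_f = I_p ω_i / I_f = (436.7)(3.38) / 508.6 = 2.902 rad/s.
KE_i = ½(436.7)(3.380 rad/s)² = 2494 J; KE_f = ½(508.6)(2.902)² = 2142 J.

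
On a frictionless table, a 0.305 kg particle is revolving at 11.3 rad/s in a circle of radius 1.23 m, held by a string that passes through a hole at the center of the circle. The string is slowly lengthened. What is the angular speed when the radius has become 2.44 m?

ω₂ ≈ 2.87 rad/s

The constraining force is radial, so m r² ω about the center is conserved.
ω₂ = ω₁ (r₁/r₂)² = (11.3)(1.23/2.44)² = 2.872 rad/s.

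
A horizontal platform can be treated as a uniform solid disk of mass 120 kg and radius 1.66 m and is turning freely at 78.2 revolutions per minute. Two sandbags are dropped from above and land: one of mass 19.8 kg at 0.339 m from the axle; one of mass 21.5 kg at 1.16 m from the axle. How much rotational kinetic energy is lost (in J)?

No external torque acts about the axle; L_before = L_after.
I_p = ½(120)(1.66)² = 165.3 kg·m².
Added inertia Σmr² = (19.8)(0.339)² + (21.5)(1.16)² = 31.21 kg·m²; I_f = 165.3 + 31.21 = 196.5 kg·m².
ω_f = I_p ω_i / I_f = (165.3)(78.2) / 196.5 = 65.78 rpm.
KE_i = ½(165.3)(8.189 rad/s)² = 5544 J; KE_f = ½(196.5)(6.889)² = 4664 J.

energy lost ≈ 880 J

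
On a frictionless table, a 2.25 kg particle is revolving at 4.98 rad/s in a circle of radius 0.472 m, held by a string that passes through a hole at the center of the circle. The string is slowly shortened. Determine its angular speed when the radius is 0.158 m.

ω₂ ≈ 44.4 rad/s

No torque about the axis ⇒ m r₁² ω₁ = m r₂² ω₂.
ω₂ = ω₁ (r₁/r₂)² = (4.98)(0.472/0.158)² = 44.44 rad/s.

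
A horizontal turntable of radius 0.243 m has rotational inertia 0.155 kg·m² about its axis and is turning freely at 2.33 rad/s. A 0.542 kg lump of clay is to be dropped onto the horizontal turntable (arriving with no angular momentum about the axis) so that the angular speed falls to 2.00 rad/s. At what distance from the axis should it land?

r ≈ 0.217 m

No external torque acts about the axis; L_before = L_after.
I_p ω_i = (I_p + m r²) ω_f ⇒ m r² = I_p(ω_i/ω_f − 1) = 0.1550(2.33/2.00 − 1) = 0.02558 kg·m².
r = √(0.02558/0.542) = 0.2172 m.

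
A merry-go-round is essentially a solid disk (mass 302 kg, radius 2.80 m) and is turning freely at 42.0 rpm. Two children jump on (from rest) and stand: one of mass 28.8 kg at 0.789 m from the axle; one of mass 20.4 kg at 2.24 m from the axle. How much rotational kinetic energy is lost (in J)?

No external torque acts about the axle; L_before = L_after.
I_p = ½(302)(2.80)² = 1184 kg·m².
Added inertia Σmr² = (28.8)(0.789)² + (20.4)(2.24)² = 120.3 kg·m²; I_f = 1184 + 120.3 = 1304 kg·m².
ω_f = I_p ω_i / I_f = (1184)(42.0) / 1304 = 38.13 rpm.
KE_i = ½(1184)(4.398 rad/s)² = 11450 J; KE_f = ½(1304)(3.993)² = 10390 J.

energy lost ≈ 1060 J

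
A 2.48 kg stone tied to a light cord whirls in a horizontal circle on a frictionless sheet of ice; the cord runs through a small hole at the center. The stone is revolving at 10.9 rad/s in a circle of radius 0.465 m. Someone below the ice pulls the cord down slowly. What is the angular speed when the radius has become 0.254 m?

ω₂ ≈ 36.5 rad/s

The constraining force is radial, so m r² ω about the center is conserved.
ω₂ = ω₁ (r₁/r₂)² = (10.9)(0.465/0.254)² = 36.53 rad/s.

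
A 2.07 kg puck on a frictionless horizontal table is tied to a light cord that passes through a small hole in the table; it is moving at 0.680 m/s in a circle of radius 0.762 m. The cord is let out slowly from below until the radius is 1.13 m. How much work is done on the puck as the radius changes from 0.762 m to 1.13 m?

W ≈ -0.261 J

The only horizontal force on the mass is along the cord (radial), so it exerts no torque about the hole and angular momentum m v r is conserved.
v₂ = v₁ r₁ / r₂ = (0.680)(0.762) / (1.13) = 0.4585 m/s.
W = ΔKE = ½m(v₂² − v₁²) = -0.2610 J.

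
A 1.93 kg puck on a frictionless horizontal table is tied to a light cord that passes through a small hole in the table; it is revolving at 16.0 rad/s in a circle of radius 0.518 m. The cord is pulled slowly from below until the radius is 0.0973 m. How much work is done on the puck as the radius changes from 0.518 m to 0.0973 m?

W ≈ 1810 J

The constraining force is radial, so m r² ω about the center is conserved.
ω₂ = ω₁ (r₁/r₂)² = (16.0)(0.518/0.0973)² = 453.5 rad/s.
W = ΔKE = ½m(v₂² − v₁²) = 1812 J.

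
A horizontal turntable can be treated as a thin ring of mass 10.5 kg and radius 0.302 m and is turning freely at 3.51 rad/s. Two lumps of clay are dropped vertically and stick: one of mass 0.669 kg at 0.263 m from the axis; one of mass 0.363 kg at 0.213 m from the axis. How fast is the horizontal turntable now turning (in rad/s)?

ω_f ≈ 3.29 rad/s

The added mass arrives with no angular momentum about the axis, and any external torque about the axis is negligible, so the system's angular momentum is conserved.
I_p = (10.5)(0.302)² = 0.9576 kg·m².
Added inertia Σmr² = (0.669)(0.263)² + (0.363)(0.213)² = 0.06274 kg·m²; I_f = 0.9576 + 0.06274 = 1.020 kg·m².
ω_f = I_p ω_i / I_f = (0.9576)(3.51) / 1.020 = 3.294 rad/s.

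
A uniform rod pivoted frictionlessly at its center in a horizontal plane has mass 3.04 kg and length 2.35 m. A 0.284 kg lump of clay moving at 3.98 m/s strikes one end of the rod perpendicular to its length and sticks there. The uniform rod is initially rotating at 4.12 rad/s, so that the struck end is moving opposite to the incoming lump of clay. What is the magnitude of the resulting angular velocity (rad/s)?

|ω_f| ≈ 2.48 rad/s

The axle reaction passes through the pivot and exerts no torque about it; angular momentum about the pivot is conserved through the impact.
I_p = (1/12)(3.04)(2.35)² = 1.399 kg·m². Taking the sense of the lump of clay's angular momentum as positive, L_{lump} = m v R = (0.284)(3.98)(2.35/2) = 1.328 kg·m²/s.
L_i = −I_p ω_p + m v R = −(1.399)(4.12) + 1.328 = -4.436 kg·m²/s.
After sticking, I_f = I_p + m R² = 1.399 + (0.284)(2.35/2)² = 1.791 kg·m².
ω_f = L_i / I_f = -4.436 / 1.791 = -2.477 rad/s.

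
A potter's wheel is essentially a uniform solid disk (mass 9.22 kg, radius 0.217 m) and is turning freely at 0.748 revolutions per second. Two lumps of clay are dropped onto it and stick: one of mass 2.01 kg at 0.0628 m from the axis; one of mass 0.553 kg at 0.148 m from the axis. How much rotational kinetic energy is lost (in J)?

energy lost ≈ 0.203 J

No external torque acts about the axis; L_before = L_after.
I_p = ½(9.22)(0.217)² = 0.2171 kg·m².
Added inertia Σmr² = (2.01)(0.0628)² + (0.553)(0.148)² = 0.02004 kg·m²; I_f = 0.2171 + 0.02004 = 0.2371 kg·m².
ω_f = I_p ω_i / I_f = (0.2171)(0.748) / 0.2371 = 0.6848 rev/s.
KE_i = ½(0.2171)(4.700 rad/s)² = 2.397 J; KE_f = ½(0.2371)(4.303)² = 2.195 J.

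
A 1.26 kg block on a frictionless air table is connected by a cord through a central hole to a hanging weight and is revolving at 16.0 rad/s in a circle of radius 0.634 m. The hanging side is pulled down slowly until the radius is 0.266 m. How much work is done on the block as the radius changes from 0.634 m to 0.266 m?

No torque about the axis ⇒ m r₁² ω₁ = m r₂² ω₂.
ω₂ = ω₁ (r₁/r₂)² = (16.0)(0.634/0.266)² = 90.89 rad/s.
W = ΔKE = ½m(v₂² − v₁²) = 303.4 J.

W ≈ 303 J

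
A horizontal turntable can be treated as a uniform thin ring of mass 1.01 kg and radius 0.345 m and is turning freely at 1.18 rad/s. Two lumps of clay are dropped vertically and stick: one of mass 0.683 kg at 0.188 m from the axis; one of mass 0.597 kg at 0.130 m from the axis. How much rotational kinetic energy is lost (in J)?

No external torque acts about the axis; L_before = L_after.
I_p = (1.01)(0.345)² = 0.1202 kg·m².
Added inertia Σmr² = (0.683)(0.188)² + (0.597)(0.130)² = 0.03423 kg·m²; I_f = 0.1202 + 0.03423 = 0.1544 kg·m².
ω_f = I_p ω_i / I_f = (0.1202)(1.18) / 0.1544 = 0.9185 rad/s.
KE_i = ½(0.1202)(1.180 rad/s)² = 0.08369 J; KE_f = ½(0.1544)(0.9185)² = 0.06514 J.

energy lost ≈ 0.0185 J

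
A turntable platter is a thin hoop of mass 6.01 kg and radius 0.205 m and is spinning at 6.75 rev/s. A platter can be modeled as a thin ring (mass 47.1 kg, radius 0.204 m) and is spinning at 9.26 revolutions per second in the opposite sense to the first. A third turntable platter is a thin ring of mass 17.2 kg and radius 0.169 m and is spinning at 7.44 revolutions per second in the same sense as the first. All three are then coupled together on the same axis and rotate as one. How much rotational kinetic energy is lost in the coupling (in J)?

No external torque acts about the common axis, so total angular momentum is conserved.
Moments of inertia: I_A = (6.01)(0.205)² = 0.2526 kg·m²; I_B = (47.1)(0.204)² = 1.960 kg·m²; I_C = (17.2)(0.169)² = 0.4912 kg·m².
Taking A's sense as positive: L = (0.2526)(6.75) − (1.960)(9.26) + (0.4912)(7.44) = -12.79 kg·m²·rev/s.
Combined I = 0.2526 + 1.960 + 0.4912 = 2.704 kg·m².
ω_f = L / I = -12.79 / 2.704 = -4.730 rev/s.
KE_i = ½ΣIω² = 4082 J; KE_f = ½(2.704)(29.72)² = 1194 J.

ΔKE lost ≈ 2890 J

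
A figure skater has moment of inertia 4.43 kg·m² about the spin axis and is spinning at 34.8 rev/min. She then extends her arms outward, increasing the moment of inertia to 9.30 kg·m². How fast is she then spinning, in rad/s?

With no external torque about the axis, L is conserved: I₁ω₁ = I₂ω₂.
ω₂ = I₁ω₁ / I₂ = (4.430)(34.8 rpm) / (9.300) = 16.58 rpm = 1.736 rad/s.

ω₂ ≈ 1.74 rad/s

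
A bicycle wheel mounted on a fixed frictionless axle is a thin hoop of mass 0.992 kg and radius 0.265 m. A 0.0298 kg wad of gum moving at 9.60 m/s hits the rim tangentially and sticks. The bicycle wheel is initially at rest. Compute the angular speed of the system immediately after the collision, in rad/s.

The axle reaction passes through the axle and exerts no torque about it; angular momentum about the axle is conserved through the impact.
I_p = (0.992)(0.265)² = 0.06966 kg·m². Taking the sense of the wad of gum's angular momentum as positive, L_{wad} = m v R = (0.0298)(9.60)(0.265) = 0.07581 kg·m²/s.
L_i = 0 + 0.07581 = 0.07581 kg·m²/s.
After sticking, I_f = I_p + m R² = 0.06966 + (0.0298)(0.265)² = 0.07176 kg·m².
ω_f = L_i / I_f = 0.07581 / 0.07176 = 1.057 rad/s.

|ω_f| ≈ 1.06 rad/s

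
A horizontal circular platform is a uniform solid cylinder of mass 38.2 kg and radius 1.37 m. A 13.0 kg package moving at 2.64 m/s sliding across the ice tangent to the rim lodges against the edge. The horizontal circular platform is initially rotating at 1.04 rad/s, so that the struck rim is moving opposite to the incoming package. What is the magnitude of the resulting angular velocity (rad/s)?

|ω_f| ≈ 0.162 rad/s

The axle reaction passes through the central axle and exerts no torque about it; angular momentum about the central axle is conserved through the impact.
I_p = ½(38.2)(1.37)² = 35.85 kg·m². Taking the sense of the package's angular momentum as positive, L_{package} = m v R = (13.0)(2.64)(1.37) = 47.02 kg·m²/s.
L_i = −I_p ω_p + m v R = −(35.85)(1.04) + 47.02 = 9.736 kg·m²/s.
After sticking, I_f = I_p + m R² = 35.85 + (13.0)(1.37)² = 60.25 kg·m².
ω_f = L_i / I_f = 9.736 / 60.25 = 0.1616 rad/s.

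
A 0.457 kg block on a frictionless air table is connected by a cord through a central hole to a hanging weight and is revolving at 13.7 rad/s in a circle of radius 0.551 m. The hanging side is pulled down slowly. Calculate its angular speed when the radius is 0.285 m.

The constraining force is radial, so m r² ω about the center is conserved.
ω₂ = ω₁ (r₁/r₂)² = (13.7)(0.551/0.285)² = 51.21 rad/s.

ω₂ ≈ 51.2 rad/s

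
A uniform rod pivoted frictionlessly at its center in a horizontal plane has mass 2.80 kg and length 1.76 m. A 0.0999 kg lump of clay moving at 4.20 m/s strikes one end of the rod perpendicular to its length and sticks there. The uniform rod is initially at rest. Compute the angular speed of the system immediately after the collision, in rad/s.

The axle reaction passes through the pivot and exerts no torque about it; angular momentum about the pivot is conserved through the impact.
I_p = (1/12)(2.80)(1.76)² = 0.7228 kg·m². Taking the sense of the lump of clay's angular momentum as positive, L_{lump} = m v R = (0.0999)(4.20)(1.76/2) = 0.3692 kg·m²/s.
L_i = 0 + 0.3692 = 0.3692 kg·m²/s.
After sticking, I_f = I_p + m R² = 0.7228 + (0.0999)(1.76/2)² = 0.8001 kg·m².
ω_f = L_i / I_f = 0.3692 / 0.8001 = 0.4615 rad/s.

|ω_f| ≈ 0.461 rad/s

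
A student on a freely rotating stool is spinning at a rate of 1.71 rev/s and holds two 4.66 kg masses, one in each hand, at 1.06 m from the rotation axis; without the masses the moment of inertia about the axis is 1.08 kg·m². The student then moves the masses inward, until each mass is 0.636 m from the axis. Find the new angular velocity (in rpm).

ω₂ ≈ 244 rpm

No external torque acts about the spin axis, so angular momentum is conserved.
I₁ = 1.08 + 2(4.66)(1.06)² = 11.55 kg·m²; I₂ = 1.08 + 2(4.66)(0.636)² = 4.850 kg·m².
ω₂ = I₁ω₁ / I₂ = (11.55)(1.71 rev/s) / (4.850) = 4.073 rev/s = 244.4 rpm.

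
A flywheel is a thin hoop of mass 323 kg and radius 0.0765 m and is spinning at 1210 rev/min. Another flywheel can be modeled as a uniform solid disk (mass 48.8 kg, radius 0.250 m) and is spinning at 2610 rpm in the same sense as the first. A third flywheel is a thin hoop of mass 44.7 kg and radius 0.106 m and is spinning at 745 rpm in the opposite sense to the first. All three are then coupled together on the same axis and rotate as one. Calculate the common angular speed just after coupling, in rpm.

|ω_f| ≈ 1500 rpm

No external torque acts about the common axis, so total angular momentum is conserved.
Moments of inertia: I_A = (323)(0.0765)² = 1.890 kg·m²; I_B = ½(48.8)(0.250)² = 1.525 kg·m²; I_C = (44.7)(0.106)² = 0.5022 kg·m².
Taking A's sense as positive: L = (1.890)(1210) + (1.525)(2610) − (0.5022)(745) = 5893 kg·m²·rpm.
Combined I = 1.890 + 1.525 + 0.5022 = 3.918 kg·m².
ω_f = L / I = 5893 / 3.918 = 1504 rpm.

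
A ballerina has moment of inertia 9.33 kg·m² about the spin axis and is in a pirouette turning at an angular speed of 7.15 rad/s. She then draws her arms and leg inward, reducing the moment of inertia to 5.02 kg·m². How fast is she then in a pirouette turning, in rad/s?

ω₂ ≈ 13.3 rad/s

Angular momentum about the spin axis is conserved since the torque about it is zero.
ω₂ = I₁ω₁ / I₂ = (9.330)(7.15 rad/s) / (5.020) = 13.29 rad/s.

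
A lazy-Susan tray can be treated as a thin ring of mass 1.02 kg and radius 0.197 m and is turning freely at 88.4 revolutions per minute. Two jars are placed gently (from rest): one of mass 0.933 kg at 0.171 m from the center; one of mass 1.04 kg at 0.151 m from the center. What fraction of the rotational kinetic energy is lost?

The added mass arrives with no angular momentum about the center, and any external torque about the center is negligible, so the system's angular momentum is conserved.
I_p = (1.02)(0.197)² = 0.03959 kg·m².
Added inertia Σmr² = (0.933)(0.171)² + (1.04)(0.151)² = 0.05099 kg·m²; I_f = 0.03959 + 0.05099 = 0.09058 kg·m².
ω_f = I_p ω_i / I_f = (0.03959)(88.4) / 0.09058 = 38.63 rpm.
KE_i = ½(0.03959)(9.257 rad/s)² = 1.696 J; KE_f = ½(0.09058)(4.046)² = 0.7412 J.
Fraction lost = 0.5630.

fraction ≈ 0.563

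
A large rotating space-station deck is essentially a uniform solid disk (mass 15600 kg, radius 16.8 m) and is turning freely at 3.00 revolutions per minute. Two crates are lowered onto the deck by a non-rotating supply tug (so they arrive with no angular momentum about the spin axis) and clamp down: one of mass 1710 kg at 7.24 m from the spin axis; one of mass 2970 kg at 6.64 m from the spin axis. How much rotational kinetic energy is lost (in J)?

No external torque acts about the spin axis; L_before = L_after.
I_p = ½(15600)(16.8)² = 2.201e+06 kg·m².
Added inertia Σmr² = (1710)(7.24)² + (2970)(6.64)² = 2.206e+05 kg·m²; I_f = 2.201e+06 + 2.206e+05 = 2.422e+06 kg·m².
ω_f = I_p ω_i / I_f = (2.201e+06)(3.00) / 2.422e+06 = 2.727 rpm.
KE_i = ½(2.201e+06)(0.3142 rad/s)² = 1.086e+05 J; KE_f = ½(2.422e+06)(0.2855)² = 98740 J.

energy lost ≈ 9890 J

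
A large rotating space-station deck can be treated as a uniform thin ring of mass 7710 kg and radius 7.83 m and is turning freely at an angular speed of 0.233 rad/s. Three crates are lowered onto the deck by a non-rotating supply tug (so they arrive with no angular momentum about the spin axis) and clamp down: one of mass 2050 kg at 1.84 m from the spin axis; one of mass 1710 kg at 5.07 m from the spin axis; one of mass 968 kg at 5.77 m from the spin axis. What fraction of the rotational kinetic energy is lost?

fraction ≈ 0.150

The added mass arrives with no angular momentum about the spin axis, and any external torque about the spin axis is negligible, so the system's angular momentum is conserved.
I_p = (7710)(7.83)² = 4.727e+05 kg·m².
Added inertia Σmr² = (2050)(1.84)² + (1710)(5.07)² + (968)(5.77)² = 83120 kg·m²; I_f = 4.727e+05 + 83120 = 5.558e+05 kg·m².
ω_f = I_p ω_i / I_f = (4.727e+05)(0.233) / 5.558e+05 = 0.1982 rad/s.
KE_i = ½(4.727e+05)(0.2330 rad/s)² = 12830 J; KE_f = ½(5.558e+05)(0.1982)² = 10910 J.
Fraction lost = 0.1496.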